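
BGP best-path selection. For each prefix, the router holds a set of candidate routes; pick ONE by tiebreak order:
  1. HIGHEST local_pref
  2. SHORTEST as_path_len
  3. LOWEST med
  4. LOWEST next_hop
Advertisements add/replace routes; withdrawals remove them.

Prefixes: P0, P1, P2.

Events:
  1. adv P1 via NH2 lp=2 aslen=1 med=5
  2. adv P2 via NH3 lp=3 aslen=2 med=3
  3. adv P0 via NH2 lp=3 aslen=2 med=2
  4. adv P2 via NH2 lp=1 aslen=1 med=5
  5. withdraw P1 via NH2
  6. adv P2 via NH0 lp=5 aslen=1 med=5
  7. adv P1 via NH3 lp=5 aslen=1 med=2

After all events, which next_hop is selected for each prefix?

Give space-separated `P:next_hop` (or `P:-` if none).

Op 1: best P0=- P1=NH2 P2=-
Op 2: best P0=- P1=NH2 P2=NH3
Op 3: best P0=NH2 P1=NH2 P2=NH3
Op 4: best P0=NH2 P1=NH2 P2=NH3
Op 5: best P0=NH2 P1=- P2=NH3
Op 6: best P0=NH2 P1=- P2=NH0
Op 7: best P0=NH2 P1=NH3 P2=NH0

Answer: P0:NH2 P1:NH3 P2:NH0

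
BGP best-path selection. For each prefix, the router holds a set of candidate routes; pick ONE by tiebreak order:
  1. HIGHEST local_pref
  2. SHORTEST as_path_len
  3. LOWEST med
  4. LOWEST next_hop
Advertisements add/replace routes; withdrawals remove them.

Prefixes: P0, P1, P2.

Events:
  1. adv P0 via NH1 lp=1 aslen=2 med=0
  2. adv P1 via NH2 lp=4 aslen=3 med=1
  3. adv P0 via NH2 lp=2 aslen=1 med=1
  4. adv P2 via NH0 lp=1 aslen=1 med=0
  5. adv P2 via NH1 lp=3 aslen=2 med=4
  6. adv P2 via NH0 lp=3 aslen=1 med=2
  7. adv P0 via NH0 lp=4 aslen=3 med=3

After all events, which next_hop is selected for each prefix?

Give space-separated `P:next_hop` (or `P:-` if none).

Op 1: best P0=NH1 P1=- P2=-
Op 2: best P0=NH1 P1=NH2 P2=-
Op 3: best P0=NH2 P1=NH2 P2=-
Op 4: best P0=NH2 P1=NH2 P2=NH0
Op 5: best P0=NH2 P1=NH2 P2=NH1
Op 6: best P0=NH2 P1=NH2 P2=NH0
Op 7: best P0=NH0 P1=NH2 P2=NH0

Answer: P0:NH0 P1:NH2 P2:NH0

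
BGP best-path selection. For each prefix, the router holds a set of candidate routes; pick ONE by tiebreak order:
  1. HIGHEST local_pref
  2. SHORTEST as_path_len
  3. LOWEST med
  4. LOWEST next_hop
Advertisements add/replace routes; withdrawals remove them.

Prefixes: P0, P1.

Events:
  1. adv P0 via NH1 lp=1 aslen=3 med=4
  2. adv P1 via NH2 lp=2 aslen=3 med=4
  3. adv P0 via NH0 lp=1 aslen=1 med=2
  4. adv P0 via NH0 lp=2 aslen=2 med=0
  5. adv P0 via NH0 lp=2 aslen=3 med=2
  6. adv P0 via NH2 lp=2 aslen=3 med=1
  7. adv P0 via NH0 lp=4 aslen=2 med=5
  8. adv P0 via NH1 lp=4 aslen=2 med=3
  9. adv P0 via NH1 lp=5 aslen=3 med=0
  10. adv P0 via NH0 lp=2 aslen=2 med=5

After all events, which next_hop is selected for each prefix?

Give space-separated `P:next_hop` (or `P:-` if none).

Answer: P0:NH1 P1:NH2

Derivation:
Op 1: best P0=NH1 P1=-
Op 2: best P0=NH1 P1=NH2
Op 3: best P0=NH0 P1=NH2
Op 4: best P0=NH0 P1=NH2
Op 5: best P0=NH0 P1=NH2
Op 6: best P0=NH2 P1=NH2
Op 7: best P0=NH0 P1=NH2
Op 8: best P0=NH1 P1=NH2
Op 9: best P0=NH1 P1=NH2
Op 10: best P0=NH1 P1=NH2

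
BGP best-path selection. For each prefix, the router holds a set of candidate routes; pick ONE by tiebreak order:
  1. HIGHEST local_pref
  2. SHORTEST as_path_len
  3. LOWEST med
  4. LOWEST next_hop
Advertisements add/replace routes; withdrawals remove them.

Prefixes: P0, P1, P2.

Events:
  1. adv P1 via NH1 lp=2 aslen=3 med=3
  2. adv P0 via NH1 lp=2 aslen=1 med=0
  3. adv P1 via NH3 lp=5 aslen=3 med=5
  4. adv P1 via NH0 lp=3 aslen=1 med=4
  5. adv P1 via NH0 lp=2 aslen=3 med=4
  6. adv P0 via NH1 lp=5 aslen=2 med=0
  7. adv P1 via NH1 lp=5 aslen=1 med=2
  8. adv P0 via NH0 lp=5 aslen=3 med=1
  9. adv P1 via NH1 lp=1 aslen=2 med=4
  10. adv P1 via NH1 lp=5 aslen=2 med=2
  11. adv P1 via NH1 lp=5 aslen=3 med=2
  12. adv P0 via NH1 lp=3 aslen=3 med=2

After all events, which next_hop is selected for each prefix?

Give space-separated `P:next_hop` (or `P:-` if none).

Op 1: best P0=- P1=NH1 P2=-
Op 2: best P0=NH1 P1=NH1 P2=-
Op 3: best P0=NH1 P1=NH3 P2=-
Op 4: best P0=NH1 P1=NH3 P2=-
Op 5: best P0=NH1 P1=NH3 P2=-
Op 6: best P0=NH1 P1=NH3 P2=-
Op 7: best P0=NH1 P1=NH1 P2=-
Op 8: best P0=NH1 P1=NH1 P2=-
Op 9: best P0=NH1 P1=NH3 P2=-
Op 10: best P0=NH1 P1=NH1 P2=-
Op 11: best P0=NH1 P1=NH1 P2=-
Op 12: best P0=NH0 P1=NH1 P2=-

Answer: P0:NH0 P1:NH1 P2:-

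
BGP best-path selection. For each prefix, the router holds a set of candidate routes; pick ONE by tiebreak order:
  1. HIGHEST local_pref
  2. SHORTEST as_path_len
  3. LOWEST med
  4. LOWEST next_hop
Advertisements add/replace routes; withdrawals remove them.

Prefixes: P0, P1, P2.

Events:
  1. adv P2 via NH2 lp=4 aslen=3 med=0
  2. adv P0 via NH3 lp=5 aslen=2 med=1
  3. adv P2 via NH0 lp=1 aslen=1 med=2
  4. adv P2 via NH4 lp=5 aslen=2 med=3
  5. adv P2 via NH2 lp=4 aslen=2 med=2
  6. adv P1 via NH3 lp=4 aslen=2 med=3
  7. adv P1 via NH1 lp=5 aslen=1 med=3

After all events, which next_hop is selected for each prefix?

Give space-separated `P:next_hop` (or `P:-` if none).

Answer: P0:NH3 P1:NH1 P2:NH4

Derivation:
Op 1: best P0=- P1=- P2=NH2
Op 2: best P0=NH3 P1=- P2=NH2
Op 3: best P0=NH3 P1=- P2=NH2
Op 4: best P0=NH3 P1=- P2=NH4
Op 5: best P0=NH3 P1=- P2=NH4
Op 6: best P0=NH3 P1=NH3 P2=NH4
Op 7: best P0=NH3 P1=NH1 P2=NH4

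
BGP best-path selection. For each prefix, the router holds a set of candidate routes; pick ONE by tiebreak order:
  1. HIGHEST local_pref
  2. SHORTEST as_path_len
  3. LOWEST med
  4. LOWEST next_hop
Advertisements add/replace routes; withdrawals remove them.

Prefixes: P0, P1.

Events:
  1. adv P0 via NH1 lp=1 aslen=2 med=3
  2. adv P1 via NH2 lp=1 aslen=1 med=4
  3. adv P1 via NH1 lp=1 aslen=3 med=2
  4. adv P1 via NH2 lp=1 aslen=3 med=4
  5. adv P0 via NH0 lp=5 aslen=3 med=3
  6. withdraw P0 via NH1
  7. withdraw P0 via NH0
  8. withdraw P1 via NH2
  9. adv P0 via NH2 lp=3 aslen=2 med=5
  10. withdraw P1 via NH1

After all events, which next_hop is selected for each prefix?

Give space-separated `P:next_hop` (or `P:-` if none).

Answer: P0:NH2 P1:-

Derivation:
Op 1: best P0=NH1 P1=-
Op 2: best P0=NH1 P1=NH2
Op 3: best P0=NH1 P1=NH2
Op 4: best P0=NH1 P1=NH1
Op 5: best P0=NH0 P1=NH1
Op 6: best P0=NH0 P1=NH1
Op 7: best P0=- P1=NH1
Op 8: best P0=- P1=NH1
Op 9: best P0=NH2 P1=NH1
Op 10: best P0=NH2 P1=-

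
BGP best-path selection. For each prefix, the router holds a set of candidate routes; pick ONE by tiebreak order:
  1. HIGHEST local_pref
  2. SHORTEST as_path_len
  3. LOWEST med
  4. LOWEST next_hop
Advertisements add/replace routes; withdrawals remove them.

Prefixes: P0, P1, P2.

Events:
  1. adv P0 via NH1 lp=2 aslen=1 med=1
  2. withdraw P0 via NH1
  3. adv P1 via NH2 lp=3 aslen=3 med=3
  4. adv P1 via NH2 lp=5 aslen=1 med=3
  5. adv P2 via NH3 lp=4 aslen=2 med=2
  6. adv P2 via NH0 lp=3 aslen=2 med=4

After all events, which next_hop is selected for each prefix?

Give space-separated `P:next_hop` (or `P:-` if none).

Answer: P0:- P1:NH2 P2:NH3

Derivation:
Op 1: best P0=NH1 P1=- P2=-
Op 2: best P0=- P1=- P2=-
Op 3: best P0=- P1=NH2 P2=-
Op 4: best P0=- P1=NH2 P2=-
Op 5: best P0=- P1=NH2 P2=NH3
Op 6: best P0=- P1=NH2 P2=NH3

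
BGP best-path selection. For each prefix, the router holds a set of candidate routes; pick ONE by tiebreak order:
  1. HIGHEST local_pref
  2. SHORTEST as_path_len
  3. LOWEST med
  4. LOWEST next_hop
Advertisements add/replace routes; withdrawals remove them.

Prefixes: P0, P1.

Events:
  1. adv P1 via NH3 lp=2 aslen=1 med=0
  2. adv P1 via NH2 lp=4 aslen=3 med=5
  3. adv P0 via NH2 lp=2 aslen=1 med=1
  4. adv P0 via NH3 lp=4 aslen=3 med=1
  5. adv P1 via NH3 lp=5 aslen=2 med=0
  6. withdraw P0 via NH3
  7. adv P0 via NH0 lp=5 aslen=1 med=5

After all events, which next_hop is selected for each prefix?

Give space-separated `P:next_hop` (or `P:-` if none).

Op 1: best P0=- P1=NH3
Op 2: best P0=- P1=NH2
Op 3: best P0=NH2 P1=NH2
Op 4: best P0=NH3 P1=NH2
Op 5: best P0=NH3 P1=NH3
Op 6: best P0=NH2 P1=NH3
Op 7: best P0=NH0 P1=NH3

Answer: P0:NH0 P1:NH3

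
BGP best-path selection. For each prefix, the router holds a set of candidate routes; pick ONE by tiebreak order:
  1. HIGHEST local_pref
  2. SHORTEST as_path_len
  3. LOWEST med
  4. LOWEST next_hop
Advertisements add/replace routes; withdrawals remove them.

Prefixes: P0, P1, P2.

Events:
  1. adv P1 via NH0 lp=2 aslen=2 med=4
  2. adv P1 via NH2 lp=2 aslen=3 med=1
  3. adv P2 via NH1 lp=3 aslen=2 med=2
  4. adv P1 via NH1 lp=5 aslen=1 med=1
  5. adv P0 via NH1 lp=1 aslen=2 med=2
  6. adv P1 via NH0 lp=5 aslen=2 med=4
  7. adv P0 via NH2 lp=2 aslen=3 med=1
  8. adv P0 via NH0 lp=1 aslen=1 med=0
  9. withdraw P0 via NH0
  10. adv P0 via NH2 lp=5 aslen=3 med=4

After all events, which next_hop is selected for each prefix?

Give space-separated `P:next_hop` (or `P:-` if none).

Op 1: best P0=- P1=NH0 P2=-
Op 2: best P0=- P1=NH0 P2=-
Op 3: best P0=- P1=NH0 P2=NH1
Op 4: best P0=- P1=NH1 P2=NH1
Op 5: best P0=NH1 P1=NH1 P2=NH1
Op 6: best P0=NH1 P1=NH1 P2=NH1
Op 7: best P0=NH2 P1=NH1 P2=NH1
Op 8: best P0=NH2 P1=NH1 P2=NH1
Op 9: best P0=NH2 P1=NH1 P2=NH1
Op 10: best P0=NH2 P1=NH1 P2=NH1

Answer: P0:NH2 P1:NH1 P2:NH1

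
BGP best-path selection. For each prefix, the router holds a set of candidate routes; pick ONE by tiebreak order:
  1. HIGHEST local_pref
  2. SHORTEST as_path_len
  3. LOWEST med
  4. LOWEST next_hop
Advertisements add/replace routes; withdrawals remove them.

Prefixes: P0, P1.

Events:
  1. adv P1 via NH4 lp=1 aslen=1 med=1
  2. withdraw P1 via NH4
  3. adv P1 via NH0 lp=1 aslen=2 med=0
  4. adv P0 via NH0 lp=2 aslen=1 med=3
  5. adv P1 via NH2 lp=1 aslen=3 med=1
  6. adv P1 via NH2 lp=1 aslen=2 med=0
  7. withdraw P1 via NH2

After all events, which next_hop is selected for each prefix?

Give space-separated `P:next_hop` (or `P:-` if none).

Answer: P0:NH0 P1:NH0

Derivation:
Op 1: best P0=- P1=NH4
Op 2: best P0=- P1=-
Op 3: best P0=- P1=NH0
Op 4: best P0=NH0 P1=NH0
Op 5: best P0=NH0 P1=NH0
Op 6: best P0=NH0 P1=NH0
Op 7: best P0=NH0 P1=NH0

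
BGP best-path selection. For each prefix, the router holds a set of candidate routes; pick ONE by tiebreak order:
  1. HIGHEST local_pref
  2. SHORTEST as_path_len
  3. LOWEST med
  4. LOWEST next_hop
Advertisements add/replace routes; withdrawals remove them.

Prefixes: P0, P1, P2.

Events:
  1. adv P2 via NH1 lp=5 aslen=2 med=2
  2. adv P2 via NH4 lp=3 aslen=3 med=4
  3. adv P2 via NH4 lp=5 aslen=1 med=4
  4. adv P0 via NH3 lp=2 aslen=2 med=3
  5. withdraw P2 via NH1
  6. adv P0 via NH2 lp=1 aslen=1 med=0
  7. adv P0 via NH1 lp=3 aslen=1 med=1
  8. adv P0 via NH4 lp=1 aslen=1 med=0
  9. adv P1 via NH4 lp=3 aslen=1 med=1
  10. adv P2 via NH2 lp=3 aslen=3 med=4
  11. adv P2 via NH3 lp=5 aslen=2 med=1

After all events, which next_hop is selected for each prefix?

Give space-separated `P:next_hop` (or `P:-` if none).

Answer: P0:NH1 P1:NH4 P2:NH4

Derivation:
Op 1: best P0=- P1=- P2=NH1
Op 2: best P0=- P1=- P2=NH1
Op 3: best P0=- P1=- P2=NH4
Op 4: best P0=NH3 P1=- P2=NH4
Op 5: best P0=NH3 P1=- P2=NH4
Op 6: best P0=NH3 P1=- P2=NH4
Op 7: best P0=NH1 P1=- P2=NH4
Op 8: best P0=NH1 P1=- P2=NH4
Op 9: best P0=NH1 P1=NH4 P2=NH4
Op 10: best P0=NH1 P1=NH4 P2=NH4
Op 11: best P0=NH1 P1=NH4 P2=NH4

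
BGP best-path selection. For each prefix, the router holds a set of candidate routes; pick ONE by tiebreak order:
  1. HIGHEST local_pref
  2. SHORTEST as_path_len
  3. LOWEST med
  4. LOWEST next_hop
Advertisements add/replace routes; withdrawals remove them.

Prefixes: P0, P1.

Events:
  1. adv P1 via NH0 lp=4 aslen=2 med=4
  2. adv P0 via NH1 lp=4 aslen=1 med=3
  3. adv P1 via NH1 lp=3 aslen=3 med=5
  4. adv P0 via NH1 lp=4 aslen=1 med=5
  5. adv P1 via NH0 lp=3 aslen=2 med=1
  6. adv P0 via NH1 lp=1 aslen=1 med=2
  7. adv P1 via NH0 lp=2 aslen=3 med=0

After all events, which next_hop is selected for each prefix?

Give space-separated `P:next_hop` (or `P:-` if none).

Op 1: best P0=- P1=NH0
Op 2: best P0=NH1 P1=NH0
Op 3: best P0=NH1 P1=NH0
Op 4: best P0=NH1 P1=NH0
Op 5: best P0=NH1 P1=NH0
Op 6: best P0=NH1 P1=NH0
Op 7: best P0=NH1 P1=NH1

Answer: P0:NH1 P1:NH1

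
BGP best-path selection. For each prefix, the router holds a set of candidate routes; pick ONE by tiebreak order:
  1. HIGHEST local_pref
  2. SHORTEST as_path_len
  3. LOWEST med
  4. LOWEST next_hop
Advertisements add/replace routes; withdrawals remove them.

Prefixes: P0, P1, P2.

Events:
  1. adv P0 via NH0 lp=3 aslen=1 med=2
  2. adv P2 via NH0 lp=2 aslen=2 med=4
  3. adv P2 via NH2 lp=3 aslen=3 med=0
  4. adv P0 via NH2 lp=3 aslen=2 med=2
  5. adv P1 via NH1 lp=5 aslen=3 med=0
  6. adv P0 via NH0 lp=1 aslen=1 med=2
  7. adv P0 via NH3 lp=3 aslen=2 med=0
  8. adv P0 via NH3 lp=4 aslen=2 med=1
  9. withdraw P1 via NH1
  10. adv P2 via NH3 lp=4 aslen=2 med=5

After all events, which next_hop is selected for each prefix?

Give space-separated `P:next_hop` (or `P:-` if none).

Answer: P0:NH3 P1:- P2:NH3

Derivation:
Op 1: best P0=NH0 P1=- P2=-
Op 2: best P0=NH0 P1=- P2=NH0
Op 3: best P0=NH0 P1=- P2=NH2
Op 4: best P0=NH0 P1=- P2=NH2
Op 5: best P0=NH0 P1=NH1 P2=NH2
Op 6: best P0=NH2 P1=NH1 P2=NH2
Op 7: best P0=NH3 P1=NH1 P2=NH2
Op 8: best P0=NH3 P1=NH1 P2=NH2
Op 9: best P0=NH3 P1=- P2=NH2
Op 10: best P0=NH3 P1=- P2=NH3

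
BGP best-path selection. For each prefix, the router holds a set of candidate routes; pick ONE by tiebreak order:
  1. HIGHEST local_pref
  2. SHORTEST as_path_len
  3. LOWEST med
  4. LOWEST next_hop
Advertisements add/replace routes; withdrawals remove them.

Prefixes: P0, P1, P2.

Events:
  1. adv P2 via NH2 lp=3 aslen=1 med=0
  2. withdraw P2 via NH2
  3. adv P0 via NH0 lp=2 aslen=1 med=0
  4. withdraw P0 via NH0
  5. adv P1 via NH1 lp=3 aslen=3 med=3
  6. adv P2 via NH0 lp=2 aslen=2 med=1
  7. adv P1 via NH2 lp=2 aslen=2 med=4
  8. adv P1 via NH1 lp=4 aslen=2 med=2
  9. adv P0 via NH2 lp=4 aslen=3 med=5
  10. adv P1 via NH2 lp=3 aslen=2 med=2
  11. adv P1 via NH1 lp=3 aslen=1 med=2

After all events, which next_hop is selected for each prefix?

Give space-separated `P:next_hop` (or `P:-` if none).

Answer: P0:NH2 P1:NH1 P2:NH0

Derivation:
Op 1: best P0=- P1=- P2=NH2
Op 2: best P0=- P1=- P2=-
Op 3: best P0=NH0 P1=- P2=-
Op 4: best P0=- P1=- P2=-
Op 5: best P0=- P1=NH1 P2=-
Op 6: best P0=- P1=NH1 P2=NH0
Op 7: best P0=- P1=NH1 P2=NH0
Op 8: best P0=- P1=NH1 P2=NH0
Op 9: best P0=NH2 P1=NH1 P2=NH0
Op 10: best P0=NH2 P1=NH1 P2=NH0
Op 11: best P0=NH2 P1=NH1 P2=NH0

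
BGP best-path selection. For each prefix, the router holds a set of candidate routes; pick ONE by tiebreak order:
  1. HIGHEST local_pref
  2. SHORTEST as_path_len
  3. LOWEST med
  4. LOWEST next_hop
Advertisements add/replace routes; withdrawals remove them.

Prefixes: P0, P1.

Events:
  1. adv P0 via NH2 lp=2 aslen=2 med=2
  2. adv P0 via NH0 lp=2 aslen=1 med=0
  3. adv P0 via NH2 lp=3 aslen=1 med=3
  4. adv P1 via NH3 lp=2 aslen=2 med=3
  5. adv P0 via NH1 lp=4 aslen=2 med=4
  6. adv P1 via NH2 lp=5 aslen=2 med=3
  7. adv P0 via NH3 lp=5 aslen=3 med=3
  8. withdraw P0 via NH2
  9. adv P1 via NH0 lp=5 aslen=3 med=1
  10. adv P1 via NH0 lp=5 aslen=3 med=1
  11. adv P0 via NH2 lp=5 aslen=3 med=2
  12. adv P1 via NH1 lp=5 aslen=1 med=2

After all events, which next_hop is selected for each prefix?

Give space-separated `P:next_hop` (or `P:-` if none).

Op 1: best P0=NH2 P1=-
Op 2: best P0=NH0 P1=-
Op 3: best P0=NH2 P1=-
Op 4: best P0=NH2 P1=NH3
Op 5: best P0=NH1 P1=NH3
Op 6: best P0=NH1 P1=NH2
Op 7: best P0=NH3 P1=NH2
Op 8: best P0=NH3 P1=NH2
Op 9: best P0=NH3 P1=NH2
Op 10: best P0=NH3 P1=NH2
Op 11: best P0=NH2 P1=NH2
Op 12: best P0=NH2 P1=NH1

Answer: P0:NH2 P1:NH1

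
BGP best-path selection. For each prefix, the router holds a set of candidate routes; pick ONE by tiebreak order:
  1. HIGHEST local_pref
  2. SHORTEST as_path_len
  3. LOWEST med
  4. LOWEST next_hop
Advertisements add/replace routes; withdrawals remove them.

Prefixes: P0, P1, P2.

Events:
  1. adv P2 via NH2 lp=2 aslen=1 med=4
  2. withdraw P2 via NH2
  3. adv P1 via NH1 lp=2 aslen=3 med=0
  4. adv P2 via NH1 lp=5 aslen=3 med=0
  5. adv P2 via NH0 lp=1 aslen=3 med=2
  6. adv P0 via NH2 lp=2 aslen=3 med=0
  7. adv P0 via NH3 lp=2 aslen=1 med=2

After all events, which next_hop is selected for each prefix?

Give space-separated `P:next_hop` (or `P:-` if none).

Answer: P0:NH3 P1:NH1 P2:NH1

Derivation:
Op 1: best P0=- P1=- P2=NH2
Op 2: best P0=- P1=- P2=-
Op 3: best P0=- P1=NH1 P2=-
Op 4: best P0=- P1=NH1 P2=NH1
Op 5: best P0=- P1=NH1 P2=NH1
Op 6: best P0=NH2 P1=NH1 P2=NH1
Op 7: best P0=NH3 P1=NH1 P2=NH1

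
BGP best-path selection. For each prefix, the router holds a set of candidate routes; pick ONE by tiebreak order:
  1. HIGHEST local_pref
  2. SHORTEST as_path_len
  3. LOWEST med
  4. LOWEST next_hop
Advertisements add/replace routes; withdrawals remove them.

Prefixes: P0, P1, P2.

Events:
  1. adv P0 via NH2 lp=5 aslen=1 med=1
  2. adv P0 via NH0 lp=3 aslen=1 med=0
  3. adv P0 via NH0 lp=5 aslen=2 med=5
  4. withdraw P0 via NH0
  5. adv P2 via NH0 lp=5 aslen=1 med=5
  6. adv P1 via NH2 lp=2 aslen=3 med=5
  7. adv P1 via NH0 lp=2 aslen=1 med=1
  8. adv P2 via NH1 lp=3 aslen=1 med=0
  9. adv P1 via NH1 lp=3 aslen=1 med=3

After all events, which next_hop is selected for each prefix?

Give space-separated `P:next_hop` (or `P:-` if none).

Op 1: best P0=NH2 P1=- P2=-
Op 2: best P0=NH2 P1=- P2=-
Op 3: best P0=NH2 P1=- P2=-
Op 4: best P0=NH2 P1=- P2=-
Op 5: best P0=NH2 P1=- P2=NH0
Op 6: best P0=NH2 P1=NH2 P2=NH0
Op 7: best P0=NH2 P1=NH0 P2=NH0
Op 8: best P0=NH2 P1=NH0 P2=NH0
Op 9: best P0=NH2 P1=NH1 P2=NH0

Answer: P0:NH2 P1:NH1 P2:NH0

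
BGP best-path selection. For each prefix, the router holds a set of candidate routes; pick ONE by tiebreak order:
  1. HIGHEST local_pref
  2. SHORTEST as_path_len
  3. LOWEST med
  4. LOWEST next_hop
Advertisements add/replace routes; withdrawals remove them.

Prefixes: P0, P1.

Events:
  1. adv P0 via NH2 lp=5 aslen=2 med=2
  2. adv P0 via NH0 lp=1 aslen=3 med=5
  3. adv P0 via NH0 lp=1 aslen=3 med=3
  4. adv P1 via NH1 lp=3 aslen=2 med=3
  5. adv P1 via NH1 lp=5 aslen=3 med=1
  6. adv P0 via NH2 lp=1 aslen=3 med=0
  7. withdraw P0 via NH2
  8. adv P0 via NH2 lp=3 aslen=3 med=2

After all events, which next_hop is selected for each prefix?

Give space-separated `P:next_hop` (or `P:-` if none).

Answer: P0:NH2 P1:NH1

Derivation:
Op 1: best P0=NH2 P1=-
Op 2: best P0=NH2 P1=-
Op 3: best P0=NH2 P1=-
Op 4: best P0=NH2 P1=NH1
Op 5: best P0=NH2 P1=NH1
Op 6: best P0=NH2 P1=NH1
Op 7: best P0=NH0 P1=NH1
Op 8: best P0=NH2 P1=NH1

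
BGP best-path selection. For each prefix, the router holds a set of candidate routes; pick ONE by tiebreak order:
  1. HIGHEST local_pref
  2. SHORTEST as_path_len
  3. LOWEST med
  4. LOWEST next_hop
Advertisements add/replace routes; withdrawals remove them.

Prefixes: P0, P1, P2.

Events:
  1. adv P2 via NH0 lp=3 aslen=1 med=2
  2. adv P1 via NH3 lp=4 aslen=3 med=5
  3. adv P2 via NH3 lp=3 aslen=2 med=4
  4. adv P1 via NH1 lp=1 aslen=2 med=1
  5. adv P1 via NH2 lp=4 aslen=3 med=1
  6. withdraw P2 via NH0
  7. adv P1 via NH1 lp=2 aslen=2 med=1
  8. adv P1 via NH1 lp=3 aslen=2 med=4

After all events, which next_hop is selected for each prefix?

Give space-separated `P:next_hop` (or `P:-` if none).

Op 1: best P0=- P1=- P2=NH0
Op 2: best P0=- P1=NH3 P2=NH0
Op 3: best P0=- P1=NH3 P2=NH0
Op 4: best P0=- P1=NH3 P2=NH0
Op 5: best P0=- P1=NH2 P2=NH0
Op 6: best P0=- P1=NH2 P2=NH3
Op 7: best P0=- P1=NH2 P2=NH3
Op 8: best P0=- P1=NH2 P2=NH3

Answer: P0:- P1:NH2 P2:NH3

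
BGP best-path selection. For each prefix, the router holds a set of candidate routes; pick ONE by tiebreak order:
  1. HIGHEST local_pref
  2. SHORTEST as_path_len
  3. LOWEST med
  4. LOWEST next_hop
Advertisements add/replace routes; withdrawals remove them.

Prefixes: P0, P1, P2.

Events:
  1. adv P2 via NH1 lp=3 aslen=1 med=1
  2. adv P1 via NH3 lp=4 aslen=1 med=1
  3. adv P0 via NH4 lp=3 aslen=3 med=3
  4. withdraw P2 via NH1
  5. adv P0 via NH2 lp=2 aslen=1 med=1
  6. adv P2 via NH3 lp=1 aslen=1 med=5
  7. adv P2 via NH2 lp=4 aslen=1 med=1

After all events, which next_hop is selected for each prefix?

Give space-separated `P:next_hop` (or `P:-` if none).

Answer: P0:NH4 P1:NH3 P2:NH2

Derivation:
Op 1: best P0=- P1=- P2=NH1
Op 2: best P0=- P1=NH3 P2=NH1
Op 3: best P0=NH4 P1=NH3 P2=NH1
Op 4: best P0=NH4 P1=NH3 P2=-
Op 5: best P0=NH4 P1=NH3 P2=-
Op 6: best P0=NH4 P1=NH3 P2=NH3
Op 7: best P0=NH4 P1=NH3 P2=NH2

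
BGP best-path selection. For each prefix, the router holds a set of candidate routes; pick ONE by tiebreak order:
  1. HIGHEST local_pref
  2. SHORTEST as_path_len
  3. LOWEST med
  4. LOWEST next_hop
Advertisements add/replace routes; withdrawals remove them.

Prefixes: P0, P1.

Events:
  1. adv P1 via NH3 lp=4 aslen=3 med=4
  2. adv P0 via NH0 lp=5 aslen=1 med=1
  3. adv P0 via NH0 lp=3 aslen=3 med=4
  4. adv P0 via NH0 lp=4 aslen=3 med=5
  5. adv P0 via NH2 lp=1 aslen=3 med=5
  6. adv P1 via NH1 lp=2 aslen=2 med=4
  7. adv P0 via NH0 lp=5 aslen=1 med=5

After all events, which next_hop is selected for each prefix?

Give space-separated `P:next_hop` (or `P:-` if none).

Answer: P0:NH0 P1:NH3

Derivation:
Op 1: best P0=- P1=NH3
Op 2: best P0=NH0 P1=NH3
Op 3: best P0=NH0 P1=NH3
Op 4: best P0=NH0 P1=NH3
Op 5: best P0=NH0 P1=NH3
Op 6: best P0=NH0 P1=NH3
Op 7: best P0=NH0 P1=NH3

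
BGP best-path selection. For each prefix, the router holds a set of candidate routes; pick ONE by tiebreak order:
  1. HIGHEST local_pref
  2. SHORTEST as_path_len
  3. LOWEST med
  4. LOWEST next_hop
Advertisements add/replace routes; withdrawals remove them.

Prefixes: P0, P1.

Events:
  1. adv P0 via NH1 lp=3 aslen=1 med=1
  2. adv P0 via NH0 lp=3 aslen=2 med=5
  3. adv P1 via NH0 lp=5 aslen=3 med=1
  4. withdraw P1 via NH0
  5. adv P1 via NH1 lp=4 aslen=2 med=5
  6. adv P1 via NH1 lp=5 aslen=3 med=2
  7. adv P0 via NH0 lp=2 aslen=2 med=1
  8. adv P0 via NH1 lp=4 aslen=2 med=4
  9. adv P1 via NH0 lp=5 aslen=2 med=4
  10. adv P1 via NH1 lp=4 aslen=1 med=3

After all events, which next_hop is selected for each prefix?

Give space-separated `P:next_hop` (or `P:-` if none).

Answer: P0:NH1 P1:NH0

Derivation:
Op 1: best P0=NH1 P1=-
Op 2: best P0=NH1 P1=-
Op 3: best P0=NH1 P1=NH0
Op 4: best P0=NH1 P1=-
Op 5: best P0=NH1 P1=NH1
Op 6: best P0=NH1 P1=NH1
Op 7: best P0=NH1 P1=NH1
Op 8: best P0=NH1 P1=NH1
Op 9: best P0=NH1 P1=NH0
Op 10: best P0=NH1 P1=NH0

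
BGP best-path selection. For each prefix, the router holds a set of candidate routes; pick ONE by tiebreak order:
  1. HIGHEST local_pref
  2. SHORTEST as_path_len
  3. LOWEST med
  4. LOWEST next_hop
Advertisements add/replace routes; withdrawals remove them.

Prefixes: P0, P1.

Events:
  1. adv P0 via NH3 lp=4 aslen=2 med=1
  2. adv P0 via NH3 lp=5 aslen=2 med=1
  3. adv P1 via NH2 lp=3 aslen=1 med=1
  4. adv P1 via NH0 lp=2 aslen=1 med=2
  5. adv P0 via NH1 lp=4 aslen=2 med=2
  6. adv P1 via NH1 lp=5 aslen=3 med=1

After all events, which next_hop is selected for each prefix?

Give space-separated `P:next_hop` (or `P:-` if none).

Op 1: best P0=NH3 P1=-
Op 2: best P0=NH3 P1=-
Op 3: best P0=NH3 P1=NH2
Op 4: best P0=NH3 P1=NH2
Op 5: best P0=NH3 P1=NH2
Op 6: best P0=NH3 P1=NH1

Answer: P0:NH3 P1:NH1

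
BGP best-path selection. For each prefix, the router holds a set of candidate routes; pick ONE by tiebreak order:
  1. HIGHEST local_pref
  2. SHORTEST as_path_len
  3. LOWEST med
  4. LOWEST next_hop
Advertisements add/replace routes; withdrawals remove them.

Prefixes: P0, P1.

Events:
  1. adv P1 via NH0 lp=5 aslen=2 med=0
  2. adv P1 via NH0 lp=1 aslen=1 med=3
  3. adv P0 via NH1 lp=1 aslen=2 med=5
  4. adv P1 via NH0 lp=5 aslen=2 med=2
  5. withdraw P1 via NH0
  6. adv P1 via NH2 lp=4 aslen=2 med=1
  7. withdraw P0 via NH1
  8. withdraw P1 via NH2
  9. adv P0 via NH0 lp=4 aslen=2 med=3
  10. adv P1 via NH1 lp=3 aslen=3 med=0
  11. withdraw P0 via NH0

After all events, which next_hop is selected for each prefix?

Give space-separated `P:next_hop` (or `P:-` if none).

Op 1: best P0=- P1=NH0
Op 2: best P0=- P1=NH0
Op 3: best P0=NH1 P1=NH0
Op 4: best P0=NH1 P1=NH0
Op 5: best P0=NH1 P1=-
Op 6: best P0=NH1 P1=NH2
Op 7: best P0=- P1=NH2
Op 8: best P0=- P1=-
Op 9: best P0=NH0 P1=-
Op 10: best P0=NH0 P1=NH1
Op 11: best P0=- P1=NH1

Answer: P0:- P1:NH1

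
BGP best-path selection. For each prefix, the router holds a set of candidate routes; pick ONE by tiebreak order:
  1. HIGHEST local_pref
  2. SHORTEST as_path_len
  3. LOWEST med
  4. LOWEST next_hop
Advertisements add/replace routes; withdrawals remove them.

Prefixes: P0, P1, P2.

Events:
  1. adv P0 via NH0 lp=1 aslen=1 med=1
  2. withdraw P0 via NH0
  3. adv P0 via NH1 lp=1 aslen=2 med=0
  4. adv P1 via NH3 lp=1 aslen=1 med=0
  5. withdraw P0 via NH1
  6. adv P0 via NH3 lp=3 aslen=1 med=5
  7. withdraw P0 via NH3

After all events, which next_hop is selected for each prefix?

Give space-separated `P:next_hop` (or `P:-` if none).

Op 1: best P0=NH0 P1=- P2=-
Op 2: best P0=- P1=- P2=-
Op 3: best P0=NH1 P1=- P2=-
Op 4: best P0=NH1 P1=NH3 P2=-
Op 5: best P0=- P1=NH3 P2=-
Op 6: best P0=NH3 P1=NH3 P2=-
Op 7: best P0=- P1=NH3 P2=-

Answer: P0:- P1:NH3 P2:-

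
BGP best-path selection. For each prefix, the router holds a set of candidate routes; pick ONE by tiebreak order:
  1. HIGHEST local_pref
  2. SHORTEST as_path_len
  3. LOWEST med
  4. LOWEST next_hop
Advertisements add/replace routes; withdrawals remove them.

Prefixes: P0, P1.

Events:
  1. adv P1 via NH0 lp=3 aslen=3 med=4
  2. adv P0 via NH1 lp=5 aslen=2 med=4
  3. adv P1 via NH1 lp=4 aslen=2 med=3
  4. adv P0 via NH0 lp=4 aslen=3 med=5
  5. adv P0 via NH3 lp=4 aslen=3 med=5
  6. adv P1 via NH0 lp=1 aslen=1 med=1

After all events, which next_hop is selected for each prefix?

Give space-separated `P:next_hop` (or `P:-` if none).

Answer: P0:NH1 P1:NH1

Derivation:
Op 1: best P0=- P1=NH0
Op 2: best P0=NH1 P1=NH0
Op 3: best P0=NH1 P1=NH1
Op 4: best P0=NH1 P1=NH1
Op 5: best P0=NH1 P1=NH1
Op 6: best P0=NH1 P1=NH1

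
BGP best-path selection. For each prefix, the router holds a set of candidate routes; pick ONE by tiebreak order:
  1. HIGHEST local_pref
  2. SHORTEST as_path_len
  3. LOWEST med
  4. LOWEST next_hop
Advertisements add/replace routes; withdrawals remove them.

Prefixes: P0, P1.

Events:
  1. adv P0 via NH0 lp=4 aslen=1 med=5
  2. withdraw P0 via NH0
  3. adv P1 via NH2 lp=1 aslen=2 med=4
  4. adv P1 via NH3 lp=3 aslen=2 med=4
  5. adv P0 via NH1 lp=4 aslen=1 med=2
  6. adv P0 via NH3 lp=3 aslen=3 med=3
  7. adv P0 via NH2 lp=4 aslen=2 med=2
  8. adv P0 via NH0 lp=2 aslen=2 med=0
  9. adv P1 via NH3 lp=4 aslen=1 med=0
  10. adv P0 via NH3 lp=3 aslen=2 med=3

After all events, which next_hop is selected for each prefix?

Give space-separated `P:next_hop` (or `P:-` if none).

Answer: P0:NH1 P1:NH3

Derivation:
Op 1: best P0=NH0 P1=-
Op 2: best P0=- P1=-
Op 3: best P0=- P1=NH2
Op 4: best P0=- P1=NH3
Op 5: best P0=NH1 P1=NH3
Op 6: best P0=NH1 P1=NH3
Op 7: best P0=NH1 P1=NH3
Op 8: best P0=NH1 P1=NH3
Op 9: best P0=NH1 P1=NH3
Op 10: best P0=NH1 P1=NH3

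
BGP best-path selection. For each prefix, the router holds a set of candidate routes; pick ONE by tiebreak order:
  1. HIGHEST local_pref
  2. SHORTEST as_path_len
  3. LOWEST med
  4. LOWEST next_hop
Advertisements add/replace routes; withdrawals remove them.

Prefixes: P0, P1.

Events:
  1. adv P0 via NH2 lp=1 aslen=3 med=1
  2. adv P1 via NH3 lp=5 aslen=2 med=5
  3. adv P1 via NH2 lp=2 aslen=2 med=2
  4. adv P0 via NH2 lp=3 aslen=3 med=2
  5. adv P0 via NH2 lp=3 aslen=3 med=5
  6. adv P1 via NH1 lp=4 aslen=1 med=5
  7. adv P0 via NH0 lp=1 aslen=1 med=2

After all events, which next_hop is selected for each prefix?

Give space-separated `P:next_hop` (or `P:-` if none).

Answer: P0:NH2 P1:NH3

Derivation:
Op 1: best P0=NH2 P1=-
Op 2: best P0=NH2 P1=NH3
Op 3: best P0=NH2 P1=NH3
Op 4: best P0=NH2 P1=NH3
Op 5: best P0=NH2 P1=NH3
Op 6: best P0=NH2 P1=NH3
Op 7: best P0=NH2 P1=NH3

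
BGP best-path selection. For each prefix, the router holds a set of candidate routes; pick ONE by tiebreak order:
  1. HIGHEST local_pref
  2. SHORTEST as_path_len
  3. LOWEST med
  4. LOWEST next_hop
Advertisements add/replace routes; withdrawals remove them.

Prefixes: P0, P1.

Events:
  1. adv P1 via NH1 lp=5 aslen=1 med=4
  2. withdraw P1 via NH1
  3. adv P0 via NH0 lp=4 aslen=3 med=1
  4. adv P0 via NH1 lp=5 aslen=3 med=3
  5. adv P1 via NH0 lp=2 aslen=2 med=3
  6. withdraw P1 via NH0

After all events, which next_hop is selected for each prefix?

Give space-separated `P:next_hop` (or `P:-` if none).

Answer: P0:NH1 P1:-

Derivation:
Op 1: best P0=- P1=NH1
Op 2: best P0=- P1=-
Op 3: best P0=NH0 P1=-
Op 4: best P0=NH1 P1=-
Op 5: best P0=NH1 P1=NH0
Op 6: best P0=NH1 P1=-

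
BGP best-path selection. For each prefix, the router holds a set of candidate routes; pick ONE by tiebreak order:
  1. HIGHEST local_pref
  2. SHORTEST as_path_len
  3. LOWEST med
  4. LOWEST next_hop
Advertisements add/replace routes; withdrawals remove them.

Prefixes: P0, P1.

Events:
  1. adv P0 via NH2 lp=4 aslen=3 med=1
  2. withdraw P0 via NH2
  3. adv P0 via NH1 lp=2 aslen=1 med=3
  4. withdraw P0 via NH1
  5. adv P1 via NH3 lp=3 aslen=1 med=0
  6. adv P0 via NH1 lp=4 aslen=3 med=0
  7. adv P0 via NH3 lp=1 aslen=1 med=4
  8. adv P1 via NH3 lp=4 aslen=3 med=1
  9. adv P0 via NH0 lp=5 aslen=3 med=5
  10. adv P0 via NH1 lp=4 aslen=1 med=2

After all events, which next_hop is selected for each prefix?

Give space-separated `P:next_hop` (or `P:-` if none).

Answer: P0:NH0 P1:NH3

Derivation:
Op 1: best P0=NH2 P1=-
Op 2: best P0=- P1=-
Op 3: best P0=NH1 P1=-
Op 4: best P0=- P1=-
Op 5: best P0=- P1=NH3
Op 6: best P0=NH1 P1=NH3
Op 7: best P0=NH1 P1=NH3
Op 8: best P0=NH1 P1=NH3
Op 9: best P0=NH0 P1=NH3
Op 10: best P0=NH0 P1=NH3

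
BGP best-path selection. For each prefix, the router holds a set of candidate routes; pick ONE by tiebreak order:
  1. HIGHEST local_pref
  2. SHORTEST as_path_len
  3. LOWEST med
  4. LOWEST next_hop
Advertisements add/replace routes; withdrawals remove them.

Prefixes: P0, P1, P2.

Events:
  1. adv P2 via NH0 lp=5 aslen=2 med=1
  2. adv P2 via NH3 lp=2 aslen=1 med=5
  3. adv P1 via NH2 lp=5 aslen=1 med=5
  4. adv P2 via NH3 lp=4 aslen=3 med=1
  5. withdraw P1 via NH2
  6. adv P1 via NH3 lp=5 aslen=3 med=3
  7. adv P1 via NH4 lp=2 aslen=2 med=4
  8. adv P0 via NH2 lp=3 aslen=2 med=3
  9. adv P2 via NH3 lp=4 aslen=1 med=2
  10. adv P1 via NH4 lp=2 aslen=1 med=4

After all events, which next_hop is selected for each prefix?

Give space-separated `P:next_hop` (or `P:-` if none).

Op 1: best P0=- P1=- P2=NH0
Op 2: best P0=- P1=- P2=NH0
Op 3: best P0=- P1=NH2 P2=NH0
Op 4: best P0=- P1=NH2 P2=NH0
Op 5: best P0=- P1=- P2=NH0
Op 6: best P0=- P1=NH3 P2=NH0
Op 7: best P0=- P1=NH3 P2=NH0
Op 8: best P0=NH2 P1=NH3 P2=NH0
Op 9: best P0=NH2 P1=NH3 P2=NH0
Op 10: best P0=NH2 P1=NH3 P2=NH0

Answer: P0:NH2 P1:NH3 P2:NH0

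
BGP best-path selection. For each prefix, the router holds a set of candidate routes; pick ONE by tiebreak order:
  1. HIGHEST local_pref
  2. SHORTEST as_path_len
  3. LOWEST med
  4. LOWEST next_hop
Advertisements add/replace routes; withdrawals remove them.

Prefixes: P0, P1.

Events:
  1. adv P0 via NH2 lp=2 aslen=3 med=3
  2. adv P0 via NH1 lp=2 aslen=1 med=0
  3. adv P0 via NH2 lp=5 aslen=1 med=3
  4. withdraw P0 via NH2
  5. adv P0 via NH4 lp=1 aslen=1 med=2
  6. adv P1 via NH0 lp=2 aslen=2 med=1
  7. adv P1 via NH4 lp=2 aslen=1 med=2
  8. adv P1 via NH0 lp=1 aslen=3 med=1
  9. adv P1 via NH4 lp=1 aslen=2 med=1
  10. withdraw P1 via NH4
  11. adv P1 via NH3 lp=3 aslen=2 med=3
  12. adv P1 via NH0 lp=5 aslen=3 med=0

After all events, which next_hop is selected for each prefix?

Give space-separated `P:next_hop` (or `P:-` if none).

Answer: P0:NH1 P1:NH0

Derivation:
Op 1: best P0=NH2 P1=-
Op 2: best P0=NH1 P1=-
Op 3: best P0=NH2 P1=-
Op 4: best P0=NH1 P1=-
Op 5: best P0=NH1 P1=-
Op 6: best P0=NH1 P1=NH0
Op 7: best P0=NH1 P1=NH4
Op 8: best P0=NH1 P1=NH4
Op 9: best P0=NH1 P1=NH4
Op 10: best P0=NH1 P1=NH0
Op 11: best P0=NH1 P1=NH3
Op 12: best P0=NH1 P1=NH0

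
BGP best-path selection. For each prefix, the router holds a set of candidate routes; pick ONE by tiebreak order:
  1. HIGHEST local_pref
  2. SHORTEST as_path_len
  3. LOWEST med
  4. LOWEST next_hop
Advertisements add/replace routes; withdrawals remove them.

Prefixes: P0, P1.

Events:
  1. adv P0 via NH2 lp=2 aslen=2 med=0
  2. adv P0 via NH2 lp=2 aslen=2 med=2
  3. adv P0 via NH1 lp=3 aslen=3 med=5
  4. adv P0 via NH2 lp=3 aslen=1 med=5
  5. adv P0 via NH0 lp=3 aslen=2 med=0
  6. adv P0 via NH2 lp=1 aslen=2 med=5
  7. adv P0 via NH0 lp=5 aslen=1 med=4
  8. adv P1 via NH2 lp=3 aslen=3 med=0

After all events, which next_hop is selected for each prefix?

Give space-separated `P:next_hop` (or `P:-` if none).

Answer: P0:NH0 P1:NH2

Derivation:
Op 1: best P0=NH2 P1=-
Op 2: best P0=NH2 P1=-
Op 3: best P0=NH1 P1=-
Op 4: best P0=NH2 P1=-
Op 5: best P0=NH2 P1=-
Op 6: best P0=NH0 P1=-
Op 7: best P0=NH0 P1=-
Op 8: best P0=NH0 P1=NH2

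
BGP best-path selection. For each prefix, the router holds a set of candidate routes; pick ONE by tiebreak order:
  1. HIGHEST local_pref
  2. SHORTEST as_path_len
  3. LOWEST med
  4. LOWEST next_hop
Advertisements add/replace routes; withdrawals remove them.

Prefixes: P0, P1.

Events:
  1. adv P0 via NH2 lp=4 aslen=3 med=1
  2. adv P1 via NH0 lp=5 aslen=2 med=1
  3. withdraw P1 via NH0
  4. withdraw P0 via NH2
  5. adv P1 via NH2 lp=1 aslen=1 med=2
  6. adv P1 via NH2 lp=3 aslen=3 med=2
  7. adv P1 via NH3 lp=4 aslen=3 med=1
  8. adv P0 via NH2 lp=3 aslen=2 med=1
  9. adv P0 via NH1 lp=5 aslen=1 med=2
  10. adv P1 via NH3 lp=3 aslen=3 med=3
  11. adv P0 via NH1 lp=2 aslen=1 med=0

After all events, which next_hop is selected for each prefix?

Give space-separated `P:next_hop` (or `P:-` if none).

Op 1: best P0=NH2 P1=-
Op 2: best P0=NH2 P1=NH0
Op 3: best P0=NH2 P1=-
Op 4: best P0=- P1=-
Op 5: best P0=- P1=NH2
Op 6: best P0=- P1=NH2
Op 7: best P0=- P1=NH3
Op 8: best P0=NH2 P1=NH3
Op 9: best P0=NH1 P1=NH3
Op 10: best P0=NH1 P1=NH2
Op 11: best P0=NH2 P1=NH2

Answer: P0:NH2 P1:NH2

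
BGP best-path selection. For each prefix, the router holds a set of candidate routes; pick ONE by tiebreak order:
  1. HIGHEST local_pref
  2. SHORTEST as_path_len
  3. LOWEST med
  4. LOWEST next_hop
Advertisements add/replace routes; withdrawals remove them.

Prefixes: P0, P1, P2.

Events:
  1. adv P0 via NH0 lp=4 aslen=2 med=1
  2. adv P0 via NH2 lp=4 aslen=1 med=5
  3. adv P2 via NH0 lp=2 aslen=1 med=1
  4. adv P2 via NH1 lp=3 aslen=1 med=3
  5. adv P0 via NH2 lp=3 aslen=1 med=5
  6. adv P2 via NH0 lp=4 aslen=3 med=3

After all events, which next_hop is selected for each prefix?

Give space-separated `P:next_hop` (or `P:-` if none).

Op 1: best P0=NH0 P1=- P2=-
Op 2: best P0=NH2 P1=- P2=-
Op 3: best P0=NH2 P1=- P2=NH0
Op 4: best P0=NH2 P1=- P2=NH1
Op 5: best P0=NH0 P1=- P2=NH1
Op 6: best P0=NH0 P1=- P2=NH0

Answer: P0:NH0 P1:- P2:NH0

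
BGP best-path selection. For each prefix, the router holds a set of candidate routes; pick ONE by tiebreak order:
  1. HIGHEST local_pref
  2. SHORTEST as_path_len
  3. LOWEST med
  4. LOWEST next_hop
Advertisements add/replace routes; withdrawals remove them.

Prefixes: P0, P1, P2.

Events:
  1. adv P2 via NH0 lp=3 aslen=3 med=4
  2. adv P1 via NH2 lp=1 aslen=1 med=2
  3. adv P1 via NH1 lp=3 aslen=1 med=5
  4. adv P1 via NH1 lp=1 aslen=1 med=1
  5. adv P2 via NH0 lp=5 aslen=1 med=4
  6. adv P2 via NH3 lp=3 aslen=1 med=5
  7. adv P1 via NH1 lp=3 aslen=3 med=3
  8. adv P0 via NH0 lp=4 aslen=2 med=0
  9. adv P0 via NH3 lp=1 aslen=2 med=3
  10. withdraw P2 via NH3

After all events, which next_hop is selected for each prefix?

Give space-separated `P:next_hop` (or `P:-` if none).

Answer: P0:NH0 P1:NH1 P2:NH0

Derivation:
Op 1: best P0=- P1=- P2=NH0
Op 2: best P0=- P1=NH2 P2=NH0
Op 3: best P0=- P1=NH1 P2=NH0
Op 4: best P0=- P1=NH1 P2=NH0
Op 5: best P0=- P1=NH1 P2=NH0
Op 6: best P0=- P1=NH1 P2=NH0
Op 7: best P0=- P1=NH1 P2=NH0
Op 8: best P0=NH0 P1=NH1 P2=NH0
Op 9: best P0=NH0 P1=NH1 P2=NH0
Op 10: best P0=NH0 P1=NH1 P2=NH0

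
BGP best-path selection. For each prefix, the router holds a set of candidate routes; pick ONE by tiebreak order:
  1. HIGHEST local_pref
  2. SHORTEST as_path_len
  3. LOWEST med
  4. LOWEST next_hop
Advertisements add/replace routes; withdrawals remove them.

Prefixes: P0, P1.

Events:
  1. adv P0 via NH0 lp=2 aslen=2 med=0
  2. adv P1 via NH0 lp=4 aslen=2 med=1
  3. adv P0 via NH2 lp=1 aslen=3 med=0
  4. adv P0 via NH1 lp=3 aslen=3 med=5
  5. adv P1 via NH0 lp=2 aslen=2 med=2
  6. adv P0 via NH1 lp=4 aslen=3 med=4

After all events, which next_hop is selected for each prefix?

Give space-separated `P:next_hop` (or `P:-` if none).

Answer: P0:NH1 P1:NH0

Derivation:
Op 1: best P0=NH0 P1=-
Op 2: best P0=NH0 P1=NH0
Op 3: best P0=NH0 P1=NH0
Op 4: best P0=NH1 P1=NH0
Op 5: best P0=NH1 P1=NH0
Op 6: best P0=NH1 P1=NH0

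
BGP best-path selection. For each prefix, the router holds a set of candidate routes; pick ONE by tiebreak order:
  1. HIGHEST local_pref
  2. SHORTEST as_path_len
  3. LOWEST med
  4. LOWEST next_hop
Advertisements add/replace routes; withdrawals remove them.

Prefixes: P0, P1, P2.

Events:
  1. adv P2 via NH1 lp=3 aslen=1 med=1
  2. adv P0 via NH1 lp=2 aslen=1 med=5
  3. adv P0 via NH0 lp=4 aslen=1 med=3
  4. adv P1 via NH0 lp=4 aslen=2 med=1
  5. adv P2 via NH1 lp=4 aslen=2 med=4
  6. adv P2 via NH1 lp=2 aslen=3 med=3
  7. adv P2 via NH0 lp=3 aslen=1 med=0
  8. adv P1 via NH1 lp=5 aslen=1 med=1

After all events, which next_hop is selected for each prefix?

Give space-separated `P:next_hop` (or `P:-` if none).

Op 1: best P0=- P1=- P2=NH1
Op 2: best P0=NH1 P1=- P2=NH1
Op 3: best P0=NH0 P1=- P2=NH1
Op 4: best P0=NH0 P1=NH0 P2=NH1
Op 5: best P0=NH0 P1=NH0 P2=NH1
Op 6: best P0=NH0 P1=NH0 P2=NH1
Op 7: best P0=NH0 P1=NH0 P2=NH0
Op 8: best P0=NH0 P1=NH1 P2=NH0

Answer: P0:NH0 P1:NH1 P2:NH0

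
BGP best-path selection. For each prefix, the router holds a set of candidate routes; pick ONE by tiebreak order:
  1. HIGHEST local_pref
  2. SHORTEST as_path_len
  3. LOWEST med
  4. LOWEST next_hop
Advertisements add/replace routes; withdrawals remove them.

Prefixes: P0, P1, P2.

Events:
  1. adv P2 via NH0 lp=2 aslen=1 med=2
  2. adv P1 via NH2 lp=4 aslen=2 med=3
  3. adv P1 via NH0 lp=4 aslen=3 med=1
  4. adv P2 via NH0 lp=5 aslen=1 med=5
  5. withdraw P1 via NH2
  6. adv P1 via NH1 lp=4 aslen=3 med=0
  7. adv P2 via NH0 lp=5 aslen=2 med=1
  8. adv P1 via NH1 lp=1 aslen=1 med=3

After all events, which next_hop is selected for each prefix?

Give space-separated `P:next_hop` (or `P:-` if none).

Op 1: best P0=- P1=- P2=NH0
Op 2: best P0=- P1=NH2 P2=NH0
Op 3: best P0=- P1=NH2 P2=NH0
Op 4: best P0=- P1=NH2 P2=NH0
Op 5: best P0=- P1=NH0 P2=NH0
Op 6: best P0=- P1=NH1 P2=NH0
Op 7: best P0=- P1=NH1 P2=NH0
Op 8: best P0=- P1=NH0 P2=NH0

Answer: P0:- P1:NH0 P2:NH0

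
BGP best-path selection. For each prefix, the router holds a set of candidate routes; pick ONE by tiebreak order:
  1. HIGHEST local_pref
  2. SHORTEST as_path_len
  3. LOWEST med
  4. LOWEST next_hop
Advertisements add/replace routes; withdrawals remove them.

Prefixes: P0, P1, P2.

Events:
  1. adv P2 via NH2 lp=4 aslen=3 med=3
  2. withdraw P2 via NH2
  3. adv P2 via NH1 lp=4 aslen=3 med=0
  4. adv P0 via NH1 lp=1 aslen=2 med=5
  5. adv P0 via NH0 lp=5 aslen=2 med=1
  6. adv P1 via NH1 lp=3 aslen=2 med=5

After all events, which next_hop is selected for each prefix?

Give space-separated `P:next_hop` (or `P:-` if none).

Answer: P0:NH0 P1:NH1 P2:NH1

Derivation:
Op 1: best P0=- P1=- P2=NH2
Op 2: best P0=- P1=- P2=-
Op 3: best P0=- P1=- P2=NH1
Op 4: best P0=NH1 P1=- P2=NH1
Op 5: best P0=NH0 P1=- P2=NH1
Op 6: best P0=NH0 P1=NH1 P2=NH1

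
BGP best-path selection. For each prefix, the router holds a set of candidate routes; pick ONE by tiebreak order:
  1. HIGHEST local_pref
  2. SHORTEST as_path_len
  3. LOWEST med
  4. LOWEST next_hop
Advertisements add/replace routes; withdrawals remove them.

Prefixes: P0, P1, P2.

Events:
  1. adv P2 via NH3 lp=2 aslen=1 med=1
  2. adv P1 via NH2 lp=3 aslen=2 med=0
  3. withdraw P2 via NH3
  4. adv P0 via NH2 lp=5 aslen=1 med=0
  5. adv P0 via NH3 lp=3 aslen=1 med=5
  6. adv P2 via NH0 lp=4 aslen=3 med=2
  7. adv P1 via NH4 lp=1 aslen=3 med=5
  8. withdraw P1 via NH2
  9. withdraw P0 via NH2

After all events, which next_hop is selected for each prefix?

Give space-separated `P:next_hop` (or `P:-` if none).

Answer: P0:NH3 P1:NH4 P2:NH0

Derivation:
Op 1: best P0=- P1=- P2=NH3
Op 2: best P0=- P1=NH2 P2=NH3
Op 3: best P0=- P1=NH2 P2=-
Op 4: best P0=NH2 P1=NH2 P2=-
Op 5: best P0=NH2 P1=NH2 P2=-
Op 6: best P0=NH2 P1=NH2 P2=NH0
Op 7: best P0=NH2 P1=NH2 P2=NH0
Op 8: best P0=NH2 P1=NH4 P2=NH0
Op 9: best P0=NH3 P1=NH4 P2=NH0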